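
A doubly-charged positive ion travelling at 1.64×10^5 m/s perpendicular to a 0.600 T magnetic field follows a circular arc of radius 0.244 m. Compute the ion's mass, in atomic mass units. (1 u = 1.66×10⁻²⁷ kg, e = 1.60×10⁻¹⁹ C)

m ≈ 172 u

qvB = mv²/r ⇒ m = qBr/v.
m = (2×1.60×10^-19)(0.600)(0.244) / (1.64×10^5) = 2.86×10^-25 kg = 172 u.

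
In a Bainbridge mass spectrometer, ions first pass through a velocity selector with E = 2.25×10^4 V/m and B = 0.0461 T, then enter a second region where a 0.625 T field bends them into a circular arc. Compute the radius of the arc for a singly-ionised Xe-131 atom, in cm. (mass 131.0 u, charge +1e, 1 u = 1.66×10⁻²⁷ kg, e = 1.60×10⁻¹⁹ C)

r ≈ 106 cm

The selector passes v = E/B = 2.25×10^4/0.0461 = 4.88×10^5 m/s.
In the deflection region, r = mv/(qB₂) = (2.17×10^-25)(4.88×10^5) / [(1×1.60×10^-19)(0.625)] = 1.06 m.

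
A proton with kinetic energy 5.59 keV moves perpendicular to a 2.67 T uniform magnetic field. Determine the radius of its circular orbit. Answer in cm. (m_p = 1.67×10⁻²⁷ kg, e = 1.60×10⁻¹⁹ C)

r ≈ 0.405 cm

Convert the energy: K = 5.59 keV = 8.94×10^-16 J.
v = √(2K/m) = √(2·8.94×10^-16/1.67×10^-27) = 1.03×10^6 m/s.
r = mv/(qB) = (1.67×10^-27)(1.03×10^6) / [(1×1.60×10^-19)(2.67)] = 4.05×10^-3 m.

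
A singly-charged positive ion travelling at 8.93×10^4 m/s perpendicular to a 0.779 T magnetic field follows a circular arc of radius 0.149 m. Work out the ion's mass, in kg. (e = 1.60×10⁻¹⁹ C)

m ≈ 2.08×10^-25 kg

qvB = mv²/r ⇒ m = qBr/v.
m = (1×1.60×10^-19)(0.779)(0.149) / (8.93×10^4) = 2.08×10^-25 kg.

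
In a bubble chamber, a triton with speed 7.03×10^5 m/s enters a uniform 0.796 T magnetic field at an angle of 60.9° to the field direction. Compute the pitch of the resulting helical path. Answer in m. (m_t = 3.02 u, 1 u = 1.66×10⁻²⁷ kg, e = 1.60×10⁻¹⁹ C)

pitch ≈ 0.0846 m

The velocity component along B is v∥ = v cos60.9° = 3.42×10^5 m/s.
The cyclotron period T = 2πm/(qB) = 2.47×10^-7 s is set by m, q, B alone.
Pitch = v∥·T = (3.42×10^5)(2.47×10^-7) = 0.0846 m.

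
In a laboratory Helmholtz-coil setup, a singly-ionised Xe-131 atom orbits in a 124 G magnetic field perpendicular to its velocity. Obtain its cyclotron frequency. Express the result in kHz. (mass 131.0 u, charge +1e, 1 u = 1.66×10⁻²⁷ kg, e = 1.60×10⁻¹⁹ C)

f = qB/(2πm) = (1×1.60×10^-19)(0.0124) / [2π(2.17×10^-25)] = 1450 Hz.

f ≈ 1.45 kHz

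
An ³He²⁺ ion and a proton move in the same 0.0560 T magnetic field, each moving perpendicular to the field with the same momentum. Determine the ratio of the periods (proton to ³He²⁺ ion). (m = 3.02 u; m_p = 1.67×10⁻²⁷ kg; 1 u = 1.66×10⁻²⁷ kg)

ratio ≈ 0.666

T = 2πm/(qB) is independent of speed, so T₂/T₁ = (m₂/q₂)/(m₁/q₁).
T_{proton}/T_{³He²⁺ ion} = (1.67×10^-27/1e) / (5.01×10^-27/2e) = 0.666.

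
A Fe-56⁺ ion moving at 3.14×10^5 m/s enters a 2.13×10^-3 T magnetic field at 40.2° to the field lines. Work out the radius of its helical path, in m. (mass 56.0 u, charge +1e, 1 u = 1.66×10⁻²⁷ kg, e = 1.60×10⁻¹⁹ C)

r ≈ 55.3 m

Only the perpendicular component v⊥ = v sin40.2° = 2.03×10^5 m/s is bent by the field.
r = m v⊥ /(qB) = (9.30×10^-26)(2.03×10^5) / [(1×1.60×10^-19)(2.13×10^-3)] = 55.3 m.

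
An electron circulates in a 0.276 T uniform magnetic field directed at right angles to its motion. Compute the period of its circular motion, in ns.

T ≈ 0.130 ns

The cyclotron period is independent of speed: T = 2πm/(qB).
T = 2π(9.11×10^-31) / [(1×1.60×10^-19)(0.276)] = 1.30×10^-10 s.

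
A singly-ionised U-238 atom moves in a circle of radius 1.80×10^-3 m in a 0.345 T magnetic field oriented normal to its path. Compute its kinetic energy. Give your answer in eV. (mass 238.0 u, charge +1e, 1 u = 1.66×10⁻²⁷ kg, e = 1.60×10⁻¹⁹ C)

v = qBr/m = (1×1.60×10^-19)(0.345)(1.80×10^-3) / (3.95×10^-25) = 251 m/s.
K = ½mv² = 0.5·(3.95×10^-25)·(251)² = 1.25×10^-20 J = 0.0781 eV.

K ≈ 0.0781 eV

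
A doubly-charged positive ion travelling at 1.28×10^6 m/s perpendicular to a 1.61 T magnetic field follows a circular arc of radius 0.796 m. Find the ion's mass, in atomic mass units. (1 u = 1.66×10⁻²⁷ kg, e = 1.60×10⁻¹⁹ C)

qvB = mv²/r ⇒ m = qBr/v.
m = (2×1.60×10^-19)(1.61)(0.796) / (1.28×10^6) = 3.20×10^-25 kg = 193 u.

m ≈ 193 u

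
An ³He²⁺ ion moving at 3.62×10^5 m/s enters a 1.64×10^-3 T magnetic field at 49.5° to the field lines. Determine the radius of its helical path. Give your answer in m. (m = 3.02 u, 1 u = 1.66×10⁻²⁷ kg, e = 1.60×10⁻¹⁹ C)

r ≈ 2.63 m

Only the perpendicular component v⊥ = v sin49.5° = 2.75×10^5 m/s is bent by the field.
r = m v⊥ /(qB) = (5.01×10^-27)(2.75×10^5) / [(2×1.60×10^-19)(1.64×10^-3)] = 2.63 m.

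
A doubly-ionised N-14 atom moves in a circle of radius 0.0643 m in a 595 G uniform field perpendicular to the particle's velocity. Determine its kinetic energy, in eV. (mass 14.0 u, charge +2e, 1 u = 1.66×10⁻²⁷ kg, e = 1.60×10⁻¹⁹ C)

K ≈ 202 eV

v = qBr/m = (2×1.60×10^-19)(0.0595)(0.0643) / (2.32×10^-26) = 5.27×10^4 m/s.
K = ½mv² = 0.5·(2.32×10^-26)·(5.27×10^4)² = 3.22×10^-17 J = 202 eV.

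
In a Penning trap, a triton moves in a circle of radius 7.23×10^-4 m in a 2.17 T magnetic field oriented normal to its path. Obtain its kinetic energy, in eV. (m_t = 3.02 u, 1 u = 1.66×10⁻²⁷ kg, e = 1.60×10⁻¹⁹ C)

v = qBr/m = (1×1.60×10^-19)(2.17)(7.23×10^-4) / (5.01×10^-27) = 5.01×10^4 m/s.
K = ½mv² = 0.5·(5.01×10^-27)·(5.01×10^4)² = 6.28×10^-18 J = 39.3 eV.

K ≈ 39.3 eV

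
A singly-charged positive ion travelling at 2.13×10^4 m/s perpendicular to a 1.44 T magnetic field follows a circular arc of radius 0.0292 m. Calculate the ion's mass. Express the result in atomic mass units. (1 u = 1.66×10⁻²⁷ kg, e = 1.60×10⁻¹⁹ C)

qvB = mv²/r ⇒ m = qBr/v.
m = (1×1.60×10^-19)(1.44)(0.0292) / (2.13×10^4) = 3.16×10^-25 kg = 190 u.

m ≈ 190 u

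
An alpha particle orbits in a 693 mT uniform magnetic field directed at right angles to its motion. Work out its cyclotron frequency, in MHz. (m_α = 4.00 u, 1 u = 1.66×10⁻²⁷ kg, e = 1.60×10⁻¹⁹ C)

f = qB/(2πm) = (2×1.60×10^-19)(0.693) / [2π(6.64×10^-27)] = 5.32×10^6 Hz.

f ≈ 5.32 MHz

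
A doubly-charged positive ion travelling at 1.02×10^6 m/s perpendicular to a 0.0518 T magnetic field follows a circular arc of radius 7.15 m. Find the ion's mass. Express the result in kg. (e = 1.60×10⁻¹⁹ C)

qvB = mv²/r ⇒ m = qBr/v.
m = (2×1.60×10^-19)(0.0518)(7.15) / (1.02×10^6) = 1.16×10^-25 kg.

m ≈ 1.16×10^-25 kg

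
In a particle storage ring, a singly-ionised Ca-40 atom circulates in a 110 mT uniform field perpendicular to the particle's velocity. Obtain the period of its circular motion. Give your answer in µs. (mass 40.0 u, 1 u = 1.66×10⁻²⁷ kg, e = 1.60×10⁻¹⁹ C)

The cyclotron period is independent of speed: T = 2πm/(qB).
T = 2π(6.64×10^-26) / [(1×1.60×10^-19)(0.110)] = 2.37×10^-5 s.

T ≈ 23.7 µs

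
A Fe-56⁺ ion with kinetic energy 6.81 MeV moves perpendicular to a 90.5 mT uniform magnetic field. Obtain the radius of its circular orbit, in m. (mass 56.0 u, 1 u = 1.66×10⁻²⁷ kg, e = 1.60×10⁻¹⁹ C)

r ≈ 31.1 m

Convert the energy: K = 6.81 MeV = 1.09×10^-12 J.
v = √(2K/m) = √(2·1.09×10^-12/9.30×10^-26) = 4.84×10^6 m/s.
r = mv/(qB) = (9.30×10^-26)(4.84×10^6) / [(1×1.60×10^-19)(0.0905)] = 31.1 m.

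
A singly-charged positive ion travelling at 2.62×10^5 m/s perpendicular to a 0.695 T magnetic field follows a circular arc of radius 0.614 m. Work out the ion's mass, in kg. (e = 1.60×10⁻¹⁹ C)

qvB = mv²/r ⇒ m = qBr/v.
m = (1×1.60×10^-19)(0.695)(0.614) / (2.62×10^5) = 2.61×10^-25 kg.

m ≈ 2.61×10^-25 kg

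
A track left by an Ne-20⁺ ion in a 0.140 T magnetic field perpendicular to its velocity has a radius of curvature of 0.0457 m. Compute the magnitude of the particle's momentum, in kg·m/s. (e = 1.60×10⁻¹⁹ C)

Since qvB = mv²/r, the momentum p = mv = qBr.
p = (1×1.60×10^-19)(0.140)(0.0457) = 1.02×10^-21 kg·m/s.

p ≈ 1.02×10^-21 kg·m/s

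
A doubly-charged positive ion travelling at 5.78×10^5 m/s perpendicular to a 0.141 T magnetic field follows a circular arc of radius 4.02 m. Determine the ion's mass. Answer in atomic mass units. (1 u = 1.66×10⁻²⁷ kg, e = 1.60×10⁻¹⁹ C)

m ≈ 189 u

qvB = mv²/r ⇒ m = qBr/v.
m = (2×1.60×10^-19)(0.141)(4.02) / (5.78×10^5) = 3.14×10^-25 kg = 189 u.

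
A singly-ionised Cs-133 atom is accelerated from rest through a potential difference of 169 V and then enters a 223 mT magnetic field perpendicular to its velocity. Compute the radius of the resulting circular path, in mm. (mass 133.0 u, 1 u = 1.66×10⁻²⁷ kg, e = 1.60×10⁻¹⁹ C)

r ≈ 96.8 mm

The kinetic energy gained is K = qV = (1×1.60×10^-19)(169) = 2.70×10^-17 J.
v = √(2K/m) = 1.57×10^4 m/s.
r = mv/(qB) = (2.21×10^-25)(1.57×10^4) / [(1×1.60×10^-19)(0.223)] = 0.0968 m.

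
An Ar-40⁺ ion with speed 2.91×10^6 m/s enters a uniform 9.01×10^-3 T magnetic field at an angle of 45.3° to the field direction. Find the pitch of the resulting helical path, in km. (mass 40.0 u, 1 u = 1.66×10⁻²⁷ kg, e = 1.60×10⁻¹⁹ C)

pitch ≈ 0.592 km

The velocity component along B is v∥ = v cos45.3° = 2.05×10^6 m/s.
The cyclotron period T = 2πm/(qB) = 2.89×10^-4 s is set by m, q, B alone.
Pitch = v∥·T = (2.05×10^6)(2.89×10^-4) = 592 m.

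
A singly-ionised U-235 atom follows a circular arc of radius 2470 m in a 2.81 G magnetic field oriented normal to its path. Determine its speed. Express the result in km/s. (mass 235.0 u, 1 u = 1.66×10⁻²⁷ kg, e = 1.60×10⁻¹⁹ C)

From qvB = mv²/r, v = qBr/m.
v = (1×1.60×10^-19)(2.81×10^-4)(2470) / (3.90×10^-25) = 2.85×10^5 m/s.

v ≈ 285 km/s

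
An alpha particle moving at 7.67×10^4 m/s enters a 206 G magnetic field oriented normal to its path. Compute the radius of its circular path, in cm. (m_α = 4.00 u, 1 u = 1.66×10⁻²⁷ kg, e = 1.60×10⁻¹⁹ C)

The magnetic force provides the centripetal force: qvB = mv²/r, so r = mv/(qB).
r = (6.64×10^-27 kg)(7.67×10^4 m/s) / [(2×1.60×10^-19 C)(0.0206 T)] = 0.0773 m.

r ≈ 7.73 cm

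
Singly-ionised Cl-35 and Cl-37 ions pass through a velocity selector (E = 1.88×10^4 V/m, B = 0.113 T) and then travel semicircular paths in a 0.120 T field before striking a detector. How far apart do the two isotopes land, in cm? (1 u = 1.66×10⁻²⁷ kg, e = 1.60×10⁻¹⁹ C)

Δd ≈ 5.75 cm

Both emerge at v = E/B₁ = 1.66×10^5 m/s.
r = mv/(qB₂), so r₁ = 0.5034 m and r₂ = 0.5322 m, giving Δr = 0.0288 m.
After a semicircle each ion lands a diameter 2r from the entry slit, so the separation is 2Δr = 0.0575 m.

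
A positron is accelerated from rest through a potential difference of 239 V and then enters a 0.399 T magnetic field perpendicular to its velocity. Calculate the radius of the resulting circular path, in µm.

The kinetic energy gained is K = qV = (1×1.60×10^-19)(239) = 3.82×10^-17 J.
v = √(2K/m) = 9.16×10^6 m/s.
r = mv/(qB) = (9.11×10^-31)(9.16×10^6) / [(1×1.60×10^-19)(0.399)] = 1.31×10^-4 m.

r ≈ 131 µm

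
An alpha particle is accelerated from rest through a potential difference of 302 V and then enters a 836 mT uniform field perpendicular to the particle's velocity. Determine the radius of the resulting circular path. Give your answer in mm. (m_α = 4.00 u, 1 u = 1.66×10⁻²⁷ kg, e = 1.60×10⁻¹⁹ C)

r ≈ 4.23 mm

The kinetic energy gained is K = qV = (2×1.60×10^-19)(302) = 9.66×10^-17 J.
v = √(2K/m) = 1.71×10^5 m/s.
r = mv/(qB) = (6.64×10^-27)(1.71×10^5) / [(2×1.60×10^-19)(0.836)] = 4.23×10^-3 m.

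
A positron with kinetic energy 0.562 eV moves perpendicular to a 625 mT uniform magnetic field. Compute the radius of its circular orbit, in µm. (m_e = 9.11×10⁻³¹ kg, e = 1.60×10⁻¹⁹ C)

r ≈ 4.05 µm

Convert the energy: K = 0.562 eV = 8.99×10^-20 J.
v = √(2K/m) = √(2·8.99×10^-20/9.11×10^-31) = 4.44×10^5 m/s.
r = mv/(qB) = (9.11×10^-31)(4.44×10^5) / [(1×1.60×10^-19)(0.625)] = 4.05×10^-6 m.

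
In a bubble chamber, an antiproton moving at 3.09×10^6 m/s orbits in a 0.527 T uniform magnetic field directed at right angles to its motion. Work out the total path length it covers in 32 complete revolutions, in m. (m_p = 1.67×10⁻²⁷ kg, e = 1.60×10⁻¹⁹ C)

L ≈ 12.3 m

r = mv/(qB) = 0.0612 m, so one revolution covers 2πr = 0.385 m.
In 32 revolutions: L = 32·2πr = 12.3 m.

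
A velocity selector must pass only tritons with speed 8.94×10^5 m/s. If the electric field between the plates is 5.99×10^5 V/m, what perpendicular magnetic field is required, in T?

B ≈ 0.670 T

qE = qvB ⇒ B = E/v = (5.99×10^5) / (8.94×10^5) = 0.670 T.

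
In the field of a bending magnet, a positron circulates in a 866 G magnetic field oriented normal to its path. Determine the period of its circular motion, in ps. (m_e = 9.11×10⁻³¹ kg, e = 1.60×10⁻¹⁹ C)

The cyclotron period is independent of speed: T = 2πm/(qB).
T = 2π(9.11×10^-31) / [(1×1.60×10^-19)(0.0866)] = 4.13×10^-10 s.

T ≈ 413 ps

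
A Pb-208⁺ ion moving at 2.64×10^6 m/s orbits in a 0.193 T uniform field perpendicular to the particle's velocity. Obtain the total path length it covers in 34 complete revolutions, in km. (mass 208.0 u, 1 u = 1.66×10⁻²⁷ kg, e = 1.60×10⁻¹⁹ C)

L ≈ 6.31 km

r = mv/(qB) = 29.5 m, so one revolution covers 2πr = 185 m.
In 34 revolutions: L = 34·2πr = 6310 m.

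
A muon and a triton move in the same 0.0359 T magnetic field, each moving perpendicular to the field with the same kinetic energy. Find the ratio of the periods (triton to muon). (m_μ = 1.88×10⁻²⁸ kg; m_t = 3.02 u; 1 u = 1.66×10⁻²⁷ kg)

ratio ≈ 26.7

T = 2πm/(qB) is independent of speed, so T₂/T₁ = (m₂/q₂)/(m₁/q₁).
T_{triton}/T_{muon} = (5.01×10^-27/1e) / (1.88×10^-28/1e) = 26.7.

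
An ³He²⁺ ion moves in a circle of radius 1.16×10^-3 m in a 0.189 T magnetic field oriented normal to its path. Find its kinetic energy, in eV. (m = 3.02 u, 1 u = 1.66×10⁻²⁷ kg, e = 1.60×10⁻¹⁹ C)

v = qBr/m = (2×1.60×10^-19)(0.189)(1.16×10^-3) / (5.01×10^-27) = 1.40×10^4 m/s.
K = ½mv² = 0.5·(5.01×10^-27)·(1.40×10^4)² = 4.91×10^-19 J = 3.07 eV.

K ≈ 3.07 eV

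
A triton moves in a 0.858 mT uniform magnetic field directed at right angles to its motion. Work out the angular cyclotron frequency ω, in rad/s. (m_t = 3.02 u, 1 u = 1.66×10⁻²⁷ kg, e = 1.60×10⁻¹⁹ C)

ω ≈ 2.74×10^4 rad/s

ω = qB/m = (1×1.60×10^-19)(8.58×10^-4) / (5.01×10^-27) = 2.74×10^4 rad/s.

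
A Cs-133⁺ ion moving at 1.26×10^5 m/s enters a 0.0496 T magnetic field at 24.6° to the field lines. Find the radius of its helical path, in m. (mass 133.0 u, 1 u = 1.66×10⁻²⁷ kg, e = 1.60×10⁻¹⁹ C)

r ≈ 1.46 m

Only the perpendicular component v⊥ = v sin24.6° = 5.25×10^4 m/s is bent by the field.
r = m v⊥ /(qB) = (2.21×10^-25)(5.25×10^4) / [(1×1.60×10^-19)(0.0496)] = 1.46 m.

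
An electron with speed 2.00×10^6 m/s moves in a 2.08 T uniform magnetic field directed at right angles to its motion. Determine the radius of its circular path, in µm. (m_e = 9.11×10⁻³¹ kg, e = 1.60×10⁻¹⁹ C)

The magnetic force provides the centripetal force: qvB = mv²/r, so r = mv/(qB).
r = (9.11×10^-31 kg)(2.00×10^6 m/s) / [(1×1.60×10^-19 C)(2.08 T)] = 5.47×10^-6 m.

r ≈ 5.47 µm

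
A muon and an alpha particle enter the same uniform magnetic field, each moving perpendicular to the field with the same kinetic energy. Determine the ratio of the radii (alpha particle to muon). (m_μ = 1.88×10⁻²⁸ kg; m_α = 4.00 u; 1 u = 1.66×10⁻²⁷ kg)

ratio ≈ 2.97

r = √(2mK)/(qB) ⇒ at equal K, r ∝ √m/q.
r_{alpha particle}/r_{muon} = 2.97.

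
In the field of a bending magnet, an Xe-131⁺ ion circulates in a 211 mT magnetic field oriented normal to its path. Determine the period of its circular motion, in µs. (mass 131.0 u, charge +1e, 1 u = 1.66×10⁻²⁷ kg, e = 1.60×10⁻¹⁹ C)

T ≈ 40.5 µs

The cyclotron period is independent of speed: T = 2πm/(qB).
T = 2π(2.17×10^-25) / [(1×1.60×10^-19)(0.211)] = 4.05×10^-5 s.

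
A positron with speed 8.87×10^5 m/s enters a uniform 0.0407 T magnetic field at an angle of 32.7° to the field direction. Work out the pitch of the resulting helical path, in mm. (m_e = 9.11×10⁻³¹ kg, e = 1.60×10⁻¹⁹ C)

pitch ≈ 0.656 mm

The velocity component along B is v∥ = v cos32.7° = 7.46×10^5 m/s.
The cyclotron period T = 2πm/(qB) = 8.79×10^-10 s is set by m, q, B alone.
Pitch = v∥·T = (7.46×10^5)(8.79×10^-10) = 6.56×10^-4 m.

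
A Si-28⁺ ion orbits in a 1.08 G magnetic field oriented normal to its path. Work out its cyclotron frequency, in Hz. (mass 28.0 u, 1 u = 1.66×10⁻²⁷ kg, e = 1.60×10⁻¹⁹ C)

f ≈ 59.2 Hz

f = qB/(2πm) = (1×1.60×10^-19)(1.08×10^-4) / [2π(4.65×10^-26)] = 59.2 Hz.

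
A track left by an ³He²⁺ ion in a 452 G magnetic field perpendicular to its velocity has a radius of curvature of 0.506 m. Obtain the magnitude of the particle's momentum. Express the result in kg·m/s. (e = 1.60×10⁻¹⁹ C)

Since qvB = mv²/r, the momentum p = mv = qBr.
p = (2×1.60×10^-19)(0.0452)(0.506) = 7.32×10^-21 kg·m/s.

p ≈ 7.32×10^-21 kg·m/s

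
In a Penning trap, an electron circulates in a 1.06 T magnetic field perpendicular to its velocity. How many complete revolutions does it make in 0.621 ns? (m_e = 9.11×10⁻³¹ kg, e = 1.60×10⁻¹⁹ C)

T = 2πm/(qB) = 2π(9.11×10^-31) / [(1×1.60×10^-19)(1.06)] = 3.3750×10^-11 s.
N = t/T = 6.21×10^-10 / 3.3750×10^-11 ≈ 18.40, so 18 complete revolutions.

N = 18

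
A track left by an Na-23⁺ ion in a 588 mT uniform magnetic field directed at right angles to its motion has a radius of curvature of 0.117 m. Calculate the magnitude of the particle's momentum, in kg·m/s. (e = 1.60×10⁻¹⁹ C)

Since qvB = mv²/r, the momentum p = mv = qBr.
p = (1×1.60×10^-19)(0.588)(0.117) = 1.10×10^-20 kg·m/s.

p ≈ 1.10×10^-20 kg·m/s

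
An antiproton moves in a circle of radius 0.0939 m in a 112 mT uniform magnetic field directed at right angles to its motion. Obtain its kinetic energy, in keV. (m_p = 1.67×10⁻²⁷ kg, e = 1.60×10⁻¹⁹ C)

K ≈ 5.30 keV

v = qBr/m = (1×1.60×10^-19)(0.112)(0.0939) / (1.67×10^-27) = 1.01×10^6 m/s.
K = ½mv² = 0.5·(1.67×10^-27)·(1.01×10^6)² = 8.48×10^-16 J = 5.30 keV.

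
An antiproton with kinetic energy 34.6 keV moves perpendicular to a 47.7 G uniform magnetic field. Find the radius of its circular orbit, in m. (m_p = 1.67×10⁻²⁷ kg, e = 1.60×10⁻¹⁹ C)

Convert the energy: K = 34.6 keV = 5.54×10^-15 J.
v = √(2K/m) = √(2·5.54×10^-15/1.67×10^-27) = 2.57×10^6 m/s.
r = mv/(qB) = (1.67×10^-27)(2.57×10^6) / [(1×1.60×10^-19)(4.77×10^-3)] = 5.63 m.

r ≈ 5.63 m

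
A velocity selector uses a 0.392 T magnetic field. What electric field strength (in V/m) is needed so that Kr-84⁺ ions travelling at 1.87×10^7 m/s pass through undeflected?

E ≈ 7.33×10^6 V/m

qE = qvB ⇒ E = vB = (1.87×10^7)(0.392) = 7.33×10^6 V/m.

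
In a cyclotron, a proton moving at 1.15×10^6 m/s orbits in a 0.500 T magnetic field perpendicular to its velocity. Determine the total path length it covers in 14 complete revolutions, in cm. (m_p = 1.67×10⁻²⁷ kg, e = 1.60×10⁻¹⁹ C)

L ≈ 211 cm

r = mv/(qB) = 0.0240 m, so one revolution covers 2πr = 0.151 m.
In 14 revolutions: L = 14·2πr = 2.11 m.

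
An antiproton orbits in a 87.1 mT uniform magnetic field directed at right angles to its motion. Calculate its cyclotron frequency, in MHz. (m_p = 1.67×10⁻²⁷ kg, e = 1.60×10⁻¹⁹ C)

f = qB/(2πm) = (1×1.60×10^-19)(0.0871) / [2π(1.67×10^-27)] = 1.33×10^6 Hz.

f ≈ 1.33 MHz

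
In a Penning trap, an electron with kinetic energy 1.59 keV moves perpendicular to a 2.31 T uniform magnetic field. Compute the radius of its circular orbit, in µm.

Convert the energy: K = 1.59 keV = 2.54×10^-16 J.
v = √(2K/m) = √(2·2.54×10^-16/9.11×10^-31) = 2.36×10^7 m/s.
r = mv/(qB) = (9.11×10^-31)(2.36×10^7) / [(1×1.60×10^-19)(2.31)] = 5.83×10^-5 m.

r ≈ 58.3 µm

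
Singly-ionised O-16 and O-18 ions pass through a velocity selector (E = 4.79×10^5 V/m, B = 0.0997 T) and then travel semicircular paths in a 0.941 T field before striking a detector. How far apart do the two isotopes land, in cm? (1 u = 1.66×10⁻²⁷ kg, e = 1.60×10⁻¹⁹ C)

Δd ≈ 21.2 cm

Both emerge at v = E/B₁ = 4.80×10^6 m/s.
r = mv/(qB₂), so r₁ = 0.848 m and r₂ = 0.953 m, giving Δr = 0.106 m.
After a semicircle each ion lands a diameter 2r from the entry slit, so the separation is 2Δr = 0.212 m.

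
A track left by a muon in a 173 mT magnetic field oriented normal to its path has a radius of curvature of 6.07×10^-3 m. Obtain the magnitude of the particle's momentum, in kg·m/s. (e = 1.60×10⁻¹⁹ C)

Since qvB = mv²/r, the momentum p = mv = qBr.
p = (1×1.60×10^-19)(0.173)(6.07×10^-3) = 1.68×10^-22 kg·m/s.

p ≈ 1.68×10^-22 kg·m/s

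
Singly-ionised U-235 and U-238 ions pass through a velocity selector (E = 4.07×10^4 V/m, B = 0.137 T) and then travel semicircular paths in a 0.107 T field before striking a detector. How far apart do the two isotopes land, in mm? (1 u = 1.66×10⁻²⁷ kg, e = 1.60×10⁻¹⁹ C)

Both emerge at v = E/B₁ = 2.97×10^5 m/s.
r = mv/(qB₂), so r₁ = 6.7693 m and r₂ = 6.8558 m, giving Δr = 0.0864 m.
After a semicircle each ion lands a diameter 2r from the entry slit, so the separation is 2Δr = 0.173 m.

Δd ≈ 173 mm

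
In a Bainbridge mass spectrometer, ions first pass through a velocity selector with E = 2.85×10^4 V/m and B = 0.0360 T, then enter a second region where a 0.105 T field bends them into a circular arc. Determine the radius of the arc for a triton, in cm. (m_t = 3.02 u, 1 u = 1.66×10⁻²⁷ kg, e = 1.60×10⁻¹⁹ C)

The selector passes v = E/B = 2.85×10^4/0.0360 = 7.92×10^5 m/s.
In the deflection region, r = mv/(qB₂) = (5.01×10^-27)(7.92×10^5) / [(1×1.60×10^-19)(0.105)] = 0.236 m.

r ≈ 23.6 cm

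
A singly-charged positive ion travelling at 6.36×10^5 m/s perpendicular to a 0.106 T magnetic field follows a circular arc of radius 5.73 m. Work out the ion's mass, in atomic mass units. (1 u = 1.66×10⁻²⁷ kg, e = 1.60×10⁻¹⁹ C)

qvB = mv²/r ⇒ m = qBr/v.
m = (1×1.60×10^-19)(0.106)(5.73) / (6.36×10^5) = 1.53×10^-25 kg = 92.0 u.

m ≈ 92.0 u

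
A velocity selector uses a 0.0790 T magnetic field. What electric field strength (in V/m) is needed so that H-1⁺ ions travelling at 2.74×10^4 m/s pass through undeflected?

E ≈ 2160 V/m

qE = qvB ⇒ E = vB = (2.74×10^4)(0.0790) = 2160 V/m.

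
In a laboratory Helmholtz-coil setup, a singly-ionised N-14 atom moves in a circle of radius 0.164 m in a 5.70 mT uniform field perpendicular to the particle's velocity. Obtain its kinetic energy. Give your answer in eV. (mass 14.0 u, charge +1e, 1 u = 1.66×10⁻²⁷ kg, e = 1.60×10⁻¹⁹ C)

v = qBr/m = (1×1.60×10^-19)(5.70×10^-3)(0.164) / (2.32×10^-26) = 6440 m/s.
K = ½mv² = 0.5·(2.32×10^-26)·(6440)² = 4.81×10^-19 J = 3.01 eV.

K ≈ 3.01 eV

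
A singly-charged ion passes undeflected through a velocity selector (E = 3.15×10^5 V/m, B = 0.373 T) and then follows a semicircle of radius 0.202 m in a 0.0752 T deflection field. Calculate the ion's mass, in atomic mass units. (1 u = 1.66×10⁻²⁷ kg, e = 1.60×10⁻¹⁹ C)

m ≈ 1.73 u

v = E/B₁ = 8.45×10^5 m/s.
From r = mv/(qB₂), m = qB₂r/v = (1×1.60×10^-19)(0.0752)(0.202) / (8.45×10^5) = 2.88×10^-27 kg.
In atomic mass units: m = 2.88×10^-27 / 1.66×10^-27 = 1.73 u.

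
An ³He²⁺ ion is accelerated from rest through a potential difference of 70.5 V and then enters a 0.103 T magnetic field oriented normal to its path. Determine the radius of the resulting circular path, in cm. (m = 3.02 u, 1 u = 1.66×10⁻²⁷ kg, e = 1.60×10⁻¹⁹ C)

The kinetic energy gained is K = qV = (2×1.60×10^-19)(70.5) = 2.26×10^-17 J.
v = √(2K/m) = 9.49×10^4 m/s.
r = mv/(qB) = (5.01×10^-27)(9.49×10^4) / [(2×1.60×10^-19)(0.103)] = 0.0144 m.

r ≈ 1.44 cm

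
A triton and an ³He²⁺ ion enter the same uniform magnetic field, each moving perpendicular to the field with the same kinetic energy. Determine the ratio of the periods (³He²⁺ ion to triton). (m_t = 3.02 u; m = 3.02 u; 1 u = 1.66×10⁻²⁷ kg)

ratio ≈ 0.500

T = 2πm/(qB) is independent of speed, so T₂/T₁ = (m₂/q₂)/(m₁/q₁).
T_{³He²⁺ ion}/T_{triton} = (5.01×10^-27/2e) / (5.01×10^-27/1e) = 0.500.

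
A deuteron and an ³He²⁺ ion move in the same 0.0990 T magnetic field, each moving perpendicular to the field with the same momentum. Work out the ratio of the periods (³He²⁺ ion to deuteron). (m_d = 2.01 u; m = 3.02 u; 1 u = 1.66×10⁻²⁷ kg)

T = 2πm/(qB) is independent of speed, so T₂/T₁ = (m₂/q₂)/(m₁/q₁).
T_{³He²⁺ ion}/T_{deuteron} = (5.01×10^-27/2e) / (3.34×10^-27/1e) = 0.751.

ratio ≈ 0.751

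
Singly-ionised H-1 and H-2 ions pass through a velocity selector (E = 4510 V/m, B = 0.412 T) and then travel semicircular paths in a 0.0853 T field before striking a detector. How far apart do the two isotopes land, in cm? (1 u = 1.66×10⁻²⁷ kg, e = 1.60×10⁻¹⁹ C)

Both emerge at v = E/B₁ = 1.09×10^4 m/s.
r = mv/(qB₂), so r₁ = 1.33×10^-3 m and r₂ = 2.66×10^-3 m, giving Δr = 1.33×10^-3 m.
After a semicircle each ion lands a diameter 2r from the entry slit, so the separation is 2Δr = 2.66×10^-3 m.

Δd ≈ 0.266 cm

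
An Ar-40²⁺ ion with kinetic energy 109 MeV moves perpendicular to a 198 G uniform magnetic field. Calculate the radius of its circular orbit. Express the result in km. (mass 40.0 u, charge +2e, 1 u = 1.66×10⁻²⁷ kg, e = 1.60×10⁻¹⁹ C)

r ≈ 0.240 km

Convert the energy: K = 109 MeV = 1.74×10^-11 J.
v = √(2K/m) = √(2·1.74×10^-11/6.64×10^-26) = 2.29×10^7 m/s.
r = mv/(qB) = (6.64×10^-26)(2.29×10^7) / [(2×1.60×10^-19)(0.0198)] = 240 m.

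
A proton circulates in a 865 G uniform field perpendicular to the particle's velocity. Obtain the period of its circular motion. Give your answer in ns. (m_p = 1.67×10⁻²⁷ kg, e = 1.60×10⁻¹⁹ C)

T ≈ 758 ns

The cyclotron period is independent of speed: T = 2πm/(qB).
T = 2π(1.67×10^-27) / [(1×1.60×10^-19)(0.0865)] = 7.58×10^-7 s.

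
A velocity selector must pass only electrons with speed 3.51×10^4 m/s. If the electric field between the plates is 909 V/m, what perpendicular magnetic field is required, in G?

qE = qvB ⇒ B = E/v = (909) / (3.51×10^4) = 0.0259 T.

B ≈ 259 G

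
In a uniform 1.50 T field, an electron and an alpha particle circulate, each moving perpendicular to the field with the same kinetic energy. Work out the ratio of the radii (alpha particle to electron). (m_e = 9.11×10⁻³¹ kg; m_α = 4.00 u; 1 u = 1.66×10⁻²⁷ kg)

r = √(2mK)/(qB) ⇒ at equal K, r ∝ √m/q.
r_{alpha particle}/r_{electron} = 42.7.

ratio ≈ 42.7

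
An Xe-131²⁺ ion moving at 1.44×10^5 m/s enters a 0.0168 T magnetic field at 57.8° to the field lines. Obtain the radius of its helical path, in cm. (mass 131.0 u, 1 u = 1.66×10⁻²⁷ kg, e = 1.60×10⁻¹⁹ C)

r ≈ 493 cm

Only the perpendicular component v⊥ = v sin57.8° = 1.22×10^5 m/s is bent by the field.
r = m v⊥ /(qB) = (2.17×10^-25)(1.22×10^5) / [(2×1.60×10^-19)(0.0168)] = 4.93 m.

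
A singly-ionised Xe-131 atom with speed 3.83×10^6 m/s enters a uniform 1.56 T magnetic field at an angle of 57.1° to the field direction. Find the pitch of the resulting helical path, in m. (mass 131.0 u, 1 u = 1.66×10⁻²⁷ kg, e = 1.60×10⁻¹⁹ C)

pitch ≈ 11.4 m

The velocity component along B is v∥ = v cos57.1° = 2.08×10^6 m/s.
The cyclotron period T = 2πm/(qB) = 5.47×10^-6 s is set by m, q, B alone.
Pitch = v∥·T = (2.08×10^6)(5.47×10^-6) = 11.4 m.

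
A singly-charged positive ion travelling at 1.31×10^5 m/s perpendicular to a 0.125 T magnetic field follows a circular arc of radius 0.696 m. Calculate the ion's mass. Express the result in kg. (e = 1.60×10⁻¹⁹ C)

m ≈ 1.06×10^-25 kg

qvB = mv²/r ⇒ m = qBr/v.
m = (1×1.60×10^-19)(0.125)(0.696) / (1.31×10^5) = 1.06×10^-25 kg.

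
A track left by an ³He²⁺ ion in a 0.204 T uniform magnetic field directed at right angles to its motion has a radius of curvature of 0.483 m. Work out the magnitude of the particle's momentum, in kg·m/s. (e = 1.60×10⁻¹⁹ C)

Since qvB = mv²/r, the momentum p = mv = qBr.
p = (2×1.60×10^-19)(0.204)(0.483) = 3.15×10^-20 kg·m/s.

p ≈ 3.15×10^-20 kg·m/s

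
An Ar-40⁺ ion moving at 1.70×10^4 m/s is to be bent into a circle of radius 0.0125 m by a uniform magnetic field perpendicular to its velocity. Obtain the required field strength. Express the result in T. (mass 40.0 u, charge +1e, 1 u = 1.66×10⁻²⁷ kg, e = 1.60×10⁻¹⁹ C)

B ≈ 0.564 T

qvB = mv²/r gives B = mv/(qr).
B = (6.64×10^-26)(1.70×10^4) / [(1×1.60×10^-19)(0.0125)] = 0.564 T.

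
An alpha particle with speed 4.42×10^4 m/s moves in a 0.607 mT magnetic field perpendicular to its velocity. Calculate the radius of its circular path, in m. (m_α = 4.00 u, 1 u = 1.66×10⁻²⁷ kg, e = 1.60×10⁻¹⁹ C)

r ≈ 1.51 m

The magnetic force provides the centripetal force: qvB = mv²/r, so r = mv/(qB).
r = (6.64×10^-27 kg)(4.42×10^4 m/s) / [(2×1.60×10^-19 C)(6.07×10^-4 T)] = 1.51 m.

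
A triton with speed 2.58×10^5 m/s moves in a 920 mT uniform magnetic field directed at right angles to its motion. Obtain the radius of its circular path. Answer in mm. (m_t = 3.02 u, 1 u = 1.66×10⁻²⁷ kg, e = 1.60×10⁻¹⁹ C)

The magnetic force provides the centripetal force: qvB = mv²/r, so r = mv/(qB).
r = (5.01×10^-27 kg)(2.58×10^5 m/s) / [(1×1.60×10^-19 C)(0.920 T)] = 8.79×10^-3 m.

r ≈ 8.79 mm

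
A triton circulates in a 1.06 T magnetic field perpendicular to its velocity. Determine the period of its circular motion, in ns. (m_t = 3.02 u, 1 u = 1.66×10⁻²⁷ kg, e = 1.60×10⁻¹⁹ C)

T ≈ 186 ns

The cyclotron period is independent of speed: T = 2πm/(qB).
T = 2π(5.01×10^-27) / [(1×1.60×10^-19)(1.06)] = 1.86×10^-7 s.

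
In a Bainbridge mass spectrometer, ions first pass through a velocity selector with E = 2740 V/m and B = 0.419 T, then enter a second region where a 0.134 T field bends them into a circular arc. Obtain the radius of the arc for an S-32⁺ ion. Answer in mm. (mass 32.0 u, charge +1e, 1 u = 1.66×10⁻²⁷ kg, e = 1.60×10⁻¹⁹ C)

r ≈ 16.2 mm

The selector passes v = E/B = 2740/0.419 = 6540 m/s.
In the deflection region, r = mv/(qB₂) = (5.31×10^-26)(6540) / [(1×1.60×10^-19)(0.134)] = 0.0162 m.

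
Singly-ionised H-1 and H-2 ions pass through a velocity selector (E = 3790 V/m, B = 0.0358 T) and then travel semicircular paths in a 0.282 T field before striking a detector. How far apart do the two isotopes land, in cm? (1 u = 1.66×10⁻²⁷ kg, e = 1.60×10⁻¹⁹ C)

Δd ≈ 0.779 cm

Both emerge at v = E/B₁ = 1.06×10^5 m/s.
r = mv/(qB₂), so r₁ = 3.89×10^-3 m and r₂ = 7.79×10^-3 m, giving Δr = 3.89×10^-3 m.
After a semicircle each ion lands a diameter 2r from the entry slit, so the separation is 2Δr = 7.79×10^-3 m.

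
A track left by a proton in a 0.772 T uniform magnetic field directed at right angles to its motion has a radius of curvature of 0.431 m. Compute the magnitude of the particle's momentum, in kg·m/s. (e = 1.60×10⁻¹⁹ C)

Since qvB = mv²/r, the momentum p = mv = qBr.
p = (1×1.60×10^-19)(0.772)(0.431) = 5.32×10^-20 kg·m/s.

p ≈ 5.32×10^-20 kg·m/s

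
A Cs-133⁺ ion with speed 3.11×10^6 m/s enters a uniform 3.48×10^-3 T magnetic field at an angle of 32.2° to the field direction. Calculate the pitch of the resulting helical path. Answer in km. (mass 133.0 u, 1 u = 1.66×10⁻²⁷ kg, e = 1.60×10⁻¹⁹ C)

pitch ≈ 6.56 km

The velocity component along B is v∥ = v cos32.2° = 2.63×10^6 m/s.
The cyclotron period T = 2πm/(qB) = 2.49×10^-3 s is set by m, q, B alone.
Pitch = v∥·T = (2.63×10^6)(2.49×10^-3) = 6560 m.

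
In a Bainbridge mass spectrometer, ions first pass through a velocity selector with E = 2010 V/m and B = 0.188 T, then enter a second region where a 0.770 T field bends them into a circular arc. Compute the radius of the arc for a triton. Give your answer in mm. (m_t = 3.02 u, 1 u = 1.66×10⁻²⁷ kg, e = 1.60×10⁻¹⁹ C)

The selector passes v = E/B = 2010/0.188 = 1.07×10^4 m/s.
In the deflection region, r = mv/(qB₂) = (5.01×10^-27)(1.07×10^4) / [(1×1.60×10^-19)(0.770)] = 4.35×10^-4 m.

r ≈ 0.435 mm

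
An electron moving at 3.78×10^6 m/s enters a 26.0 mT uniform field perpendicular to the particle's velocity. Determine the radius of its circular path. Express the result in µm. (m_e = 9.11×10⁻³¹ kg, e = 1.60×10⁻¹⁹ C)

r ≈ 828 µm

The magnetic force provides the centripetal force: qvB = mv²/r, so r = mv/(qB).
r = (9.11×10^-31 kg)(3.78×10^6 m/s) / [(1×1.60×10^-19 C)(0.0260 T)] = 8.28×10^-4 m.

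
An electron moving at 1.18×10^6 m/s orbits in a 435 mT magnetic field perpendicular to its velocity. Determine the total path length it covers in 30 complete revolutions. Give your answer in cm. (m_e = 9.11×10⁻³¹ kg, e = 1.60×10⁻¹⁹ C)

r = mv/(qB) = 1.54×10^-5 m, so one revolution covers 2πr = 9.70×10^-5 m.
In 30 revolutions: L = 30·2πr = 2.91×10^-3 m.

L ≈ 0.291 cm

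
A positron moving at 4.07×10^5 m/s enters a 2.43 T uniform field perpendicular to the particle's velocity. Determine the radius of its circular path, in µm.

r ≈ 0.954 µm

The magnetic force provides the centripetal force: qvB = mv²/r, so r = mv/(qB).
r = (9.11×10^-31 kg)(4.07×10^5 m/s) / [(1×1.60×10^-19 C)(2.43 T)] = 9.54×10^-7 m.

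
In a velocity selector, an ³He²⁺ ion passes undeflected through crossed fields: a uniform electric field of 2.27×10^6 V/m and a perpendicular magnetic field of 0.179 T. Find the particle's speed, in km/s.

For zero net force, qE = qvB, so v = E/B.
v = (2.27×10^6) / (0.179) = 1.27×10^7 m/s.

v ≈ 12700 km/s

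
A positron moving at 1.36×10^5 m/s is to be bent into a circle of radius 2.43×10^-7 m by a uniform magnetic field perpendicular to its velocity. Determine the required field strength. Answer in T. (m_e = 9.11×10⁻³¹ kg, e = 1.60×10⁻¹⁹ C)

qvB = mv²/r gives B = mv/(qr).
B = (9.11×10^-31)(1.36×10^5) / [(1×1.60×10^-19)(2.43×10^-7)] = 3.19 T.

B ≈ 3.19 T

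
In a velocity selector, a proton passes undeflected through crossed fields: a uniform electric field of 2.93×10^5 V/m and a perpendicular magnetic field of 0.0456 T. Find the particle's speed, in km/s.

For zero net force, qE = qvB, so v = E/B.
v = (2.93×10^5) / (0.0456) = 6.43×10^6 m/s.

v ≈ 6430 km/s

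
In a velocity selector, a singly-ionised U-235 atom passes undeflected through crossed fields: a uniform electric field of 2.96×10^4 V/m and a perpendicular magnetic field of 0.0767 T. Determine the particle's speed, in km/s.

For zero net force, qE = qvB, so v = E/B.
v = (2.96×10^4) / (0.0767) = 3.86×10^5 m/s.

v ≈ 386 km/s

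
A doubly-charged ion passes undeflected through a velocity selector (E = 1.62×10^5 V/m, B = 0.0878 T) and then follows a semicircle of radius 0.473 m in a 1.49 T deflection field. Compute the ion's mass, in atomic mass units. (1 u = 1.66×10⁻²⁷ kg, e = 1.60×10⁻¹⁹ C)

m ≈ 73.6 u

v = E/B₁ = 1.85×10^6 m/s.
From r = mv/(qB₂), m = qB₂r/v = (2×1.60×10^-19)(1.49)(0.473) / (1.85×10^6) = 1.22×10^-25 kg.
In atomic mass units: m = 1.22×10^-25 / 1.66×10^-27 = 73.6 u.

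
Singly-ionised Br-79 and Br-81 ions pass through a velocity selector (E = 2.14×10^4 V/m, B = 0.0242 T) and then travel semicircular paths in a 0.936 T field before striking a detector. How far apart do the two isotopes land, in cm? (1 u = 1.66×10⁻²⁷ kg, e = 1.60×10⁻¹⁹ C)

Both emerge at v = E/B₁ = 8.84×10^5 m/s.
r = mv/(qB₂), so r₁ = 0.7744 m and r₂ = 0.7940 m, giving Δr = 0.0196 m.
After a semicircle each ion lands a diameter 2r from the entry slit, so the separation is 2Δr = 0.0392 m.

Δd ≈ 3.92 cm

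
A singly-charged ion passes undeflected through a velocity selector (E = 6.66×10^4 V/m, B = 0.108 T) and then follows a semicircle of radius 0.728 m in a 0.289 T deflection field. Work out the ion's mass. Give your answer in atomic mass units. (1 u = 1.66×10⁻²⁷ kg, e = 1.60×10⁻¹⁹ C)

m ≈ 32.9 u

v = E/B₁ = 6.17×10^5 m/s.
From r = mv/(qB₂), m = qB₂r/v = (1×1.60×10^-19)(0.289)(0.728) / (6.17×10^5) = 5.46×10^-26 kg.
In atomic mass units: m = 5.46×10^-26 / 1.66×10^-27 = 32.9 u.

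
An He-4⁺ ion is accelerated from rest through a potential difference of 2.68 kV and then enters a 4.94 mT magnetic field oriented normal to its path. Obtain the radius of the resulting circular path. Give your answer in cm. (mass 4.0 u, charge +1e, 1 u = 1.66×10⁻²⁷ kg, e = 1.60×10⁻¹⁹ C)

r ≈ 302 cm

The kinetic energy gained is K = qV = (1×1.60×10^-19)(2680) = 4.29×10^-16 J.
v = √(2K/m) = 3.59×10^5 m/s.
r = mv/(qB) = (6.64×10^-27)(3.59×10^5) / [(1×1.60×10^-19)(4.94×10^-3)] = 3.02 m.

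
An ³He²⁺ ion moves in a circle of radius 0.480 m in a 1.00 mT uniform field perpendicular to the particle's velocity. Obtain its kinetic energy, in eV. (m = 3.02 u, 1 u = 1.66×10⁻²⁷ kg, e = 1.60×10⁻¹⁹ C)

v = qBr/m = (2×1.60×10^-19)(1.00×10^-3)(0.480) / (5.01×10^-27) = 3.06×10^4 m/s.
K = ½mv² = 0.5·(5.01×10^-27)·(3.06×10^4)² = 2.35×10^-18 J = 14.7 eV.

K ≈ 14.7 eV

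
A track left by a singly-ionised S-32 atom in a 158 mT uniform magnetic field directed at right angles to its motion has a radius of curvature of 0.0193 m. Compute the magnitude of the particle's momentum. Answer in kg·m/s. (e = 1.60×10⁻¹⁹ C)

Since qvB = mv²/r, the momentum p = mv = qBr.
p = (1×1.60×10^-19)(0.158)(0.0193) = 4.88×10^-22 kg·m/s.

p ≈ 4.88×10^-22 kg·m/s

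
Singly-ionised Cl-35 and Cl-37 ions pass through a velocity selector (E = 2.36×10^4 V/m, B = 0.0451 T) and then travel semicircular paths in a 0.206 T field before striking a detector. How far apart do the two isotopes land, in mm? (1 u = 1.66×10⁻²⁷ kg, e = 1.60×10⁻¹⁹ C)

Δd ≈ 105 mm

Both emerge at v = E/B₁ = 5.23×10^5 m/s.
r = mv/(qB₂), so r₁ = 0.9224 m and r₂ = 0.9751 m, giving Δr = 0.0527 m.
After a semicircle each ion lands a diameter 2r from the entry slit, so the separation is 2Δr = 0.105 m.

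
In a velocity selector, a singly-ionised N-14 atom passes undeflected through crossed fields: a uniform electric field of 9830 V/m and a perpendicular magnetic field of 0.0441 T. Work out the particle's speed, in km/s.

v ≈ 223 km/s

For zero net force, qE = qvB, so v = E/B.
v = (9830) / (0.0441) = 2.23×10^5 m/s.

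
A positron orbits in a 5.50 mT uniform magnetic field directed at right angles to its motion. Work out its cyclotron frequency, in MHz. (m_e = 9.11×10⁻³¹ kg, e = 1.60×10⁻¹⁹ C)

f ≈ 154 MHz

f = qB/(2πm) = (1×1.60×10^-19)(5.50×10^-3) / [2π(9.11×10^-31)] = 1.54×10^8 Hz.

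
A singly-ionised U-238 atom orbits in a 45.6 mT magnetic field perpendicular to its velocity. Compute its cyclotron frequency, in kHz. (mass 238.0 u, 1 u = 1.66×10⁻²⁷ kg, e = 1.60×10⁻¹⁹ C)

f ≈ 2.94 kHz

f = qB/(2πm) = (1×1.60×10^-19)(0.0456) / [2π(3.95×10^-25)] = 2940 Hz.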